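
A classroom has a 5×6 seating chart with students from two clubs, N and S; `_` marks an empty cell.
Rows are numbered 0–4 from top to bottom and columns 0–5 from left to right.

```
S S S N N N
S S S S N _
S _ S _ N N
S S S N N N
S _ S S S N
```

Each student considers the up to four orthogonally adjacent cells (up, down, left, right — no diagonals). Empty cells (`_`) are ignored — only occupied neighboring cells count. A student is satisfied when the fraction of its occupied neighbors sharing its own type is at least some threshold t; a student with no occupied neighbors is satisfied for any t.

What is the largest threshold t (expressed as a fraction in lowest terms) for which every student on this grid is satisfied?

1/3

(0,0)S 2/2
(0,1)S 3/3
(0,2)S 2/3
(0,3)N 1/3
(0,4)N 3/3
(0,5)N 1/1
(1,0)S 3/3
(1,1)S 3/3
(1,2)S 4/4
(1,3)S 1/3
(1,4)N 2/3
(2,0)S 2/2
(2,2)S 2/2
(2,4)N 3/3
(2,5)N 2/2
(3,0)S 3/3
(3,1)S 2/2
(3,2)S 3/4
(3,3)N 1/3
(3,4)N 3/4
(3,5)N 3/3
(4,0)S 1/1
(4,2)S 2/2
(4,3)S 2/3
(4,4)S 1/3
(4,5)N 1/2
The smallest same-type fraction is 1/3 at (0,3), which reduces to 1/3. Any threshold above that leaves this student unsatisfied.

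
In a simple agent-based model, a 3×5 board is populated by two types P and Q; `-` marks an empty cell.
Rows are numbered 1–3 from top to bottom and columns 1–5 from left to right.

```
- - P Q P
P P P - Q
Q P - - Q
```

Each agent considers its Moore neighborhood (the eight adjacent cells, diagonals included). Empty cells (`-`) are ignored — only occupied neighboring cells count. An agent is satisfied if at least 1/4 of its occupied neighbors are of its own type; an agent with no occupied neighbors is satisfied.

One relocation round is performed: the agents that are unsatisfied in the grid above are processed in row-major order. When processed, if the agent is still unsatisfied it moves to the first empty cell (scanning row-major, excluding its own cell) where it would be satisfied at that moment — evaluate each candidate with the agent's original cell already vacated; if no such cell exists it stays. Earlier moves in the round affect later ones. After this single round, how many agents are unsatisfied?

0

Initially unsatisfied (in order): (1,5), (3,1).
  (1,5) → (1,1).
  (3,1) → (1,5).
Resulting grid:
P - P Q Q
P P P - Q
- P - - Q
All satisfied now.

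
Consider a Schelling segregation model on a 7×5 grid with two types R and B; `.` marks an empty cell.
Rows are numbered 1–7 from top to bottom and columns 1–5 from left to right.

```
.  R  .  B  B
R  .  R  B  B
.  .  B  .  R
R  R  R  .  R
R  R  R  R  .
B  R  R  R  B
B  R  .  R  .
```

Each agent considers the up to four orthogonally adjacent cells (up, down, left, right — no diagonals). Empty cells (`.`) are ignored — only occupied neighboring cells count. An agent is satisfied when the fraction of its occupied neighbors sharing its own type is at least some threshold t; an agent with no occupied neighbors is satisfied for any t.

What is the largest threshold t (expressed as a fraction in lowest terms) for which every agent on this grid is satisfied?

(1,2)R — no occupied neighbors
(1,4)B 2/2
(1,5)B 2/2
(2,1)R — no occupied neighbors
(2,3)R 0/2
(2,4)B 2/3
(2,5)B 2/3
(3,3)B 0/2
(3,5)R 1/2
(4,1)R 2/2
(4,2)R 3/3
(4,3)R 2/3
(4,5)R 1/1
(5,1)R 2/3
(5,2)R 4/4
(5,3)R 4/4
(5,4)R 2/2
(6,1)B 1/3
(6,2)R 3/4
(6,3)R 3/3
(6,4)R 3/4
(6,5)B 0/1
(7,1)B 1/2
(7,2)R 1/2
(7,4)R 1/1
The smallest same-type fraction is 0/2 at (2,3), which reduces to 0/1. Any threshold above that leaves this agent unsatisfied.

0/1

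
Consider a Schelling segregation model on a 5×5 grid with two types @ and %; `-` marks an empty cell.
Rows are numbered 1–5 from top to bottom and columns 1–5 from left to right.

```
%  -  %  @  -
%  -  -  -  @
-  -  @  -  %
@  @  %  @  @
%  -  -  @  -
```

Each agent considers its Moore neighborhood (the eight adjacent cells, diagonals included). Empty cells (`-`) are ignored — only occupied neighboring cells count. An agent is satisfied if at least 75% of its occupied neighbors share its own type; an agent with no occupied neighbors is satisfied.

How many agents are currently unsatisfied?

12

(1,1)% 1/1 satisfied
(1,3)% 0/1 not
(1,4)@ 1/2 not
(2,1)% 1/1 satisfied
(2,5)@ 1/2 not
(3,3)@ 2/3 not
(3,5)% 0/3 not
(4,1)@ 1/2 not
(4,2)@ 2/4 not
(4,3)% 0/4 not
(4,4)@ 3/5 not
(4,5)@ 2/3 not
(5,1)% 0/2 not
(5,4)@ 2/3 not
Unsatisfied: (1,3), (1,4), (2,5), (3,3), (3,5), (4,1), (4,2), (4,3), (4,4), (4,5), (5,1), (5,4) — 12 in total.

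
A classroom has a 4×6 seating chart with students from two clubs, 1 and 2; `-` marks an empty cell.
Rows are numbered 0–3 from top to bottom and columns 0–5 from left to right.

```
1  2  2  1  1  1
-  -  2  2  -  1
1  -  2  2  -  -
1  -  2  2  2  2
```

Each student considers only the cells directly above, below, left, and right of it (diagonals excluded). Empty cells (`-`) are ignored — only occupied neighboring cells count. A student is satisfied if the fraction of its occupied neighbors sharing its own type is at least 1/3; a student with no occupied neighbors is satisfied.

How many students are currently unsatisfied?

1

Row 0: (0,0)1 0/1 unhappy · (0,1)2 1/2 ok · (0,2)2 2/3 ok · (0,3)1 1/3 ok · (0,4)1 2/2 ok · (0,5)1 2/2 ok
Row 1: (1,2)2 3/3 ok · (1,3)2 2/3 ok · (1,5)1 1/1 ok
Row 2: (2,0)1 1/1 ok · (2,2)2 3/3 ok · (2,3)2 3/3 ok
Row 3: (3,0)1 1/1 ok · (3,2)2 2/2 ok · (3,3)2 3/3 ok · (3,4)2 2/2 ok · (3,5)2 1/1 ok
Unsatisfied: (0,0) — 1 in total.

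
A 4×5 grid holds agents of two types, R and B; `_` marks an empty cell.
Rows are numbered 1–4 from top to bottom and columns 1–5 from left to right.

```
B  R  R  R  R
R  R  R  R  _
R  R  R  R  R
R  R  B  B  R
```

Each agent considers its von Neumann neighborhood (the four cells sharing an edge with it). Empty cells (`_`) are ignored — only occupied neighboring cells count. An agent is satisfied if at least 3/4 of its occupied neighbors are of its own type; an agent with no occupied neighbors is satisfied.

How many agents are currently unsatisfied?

7

(1,1)B 0/2 unhappy
(1,2)R 2/3 unhappy
(1,3)R 3/3 ok
(1,4)R 3/3 ok
(1,5)R 1/1 ok
(2,1)R 2/3 unhappy
(2,2)R 4/4 ok
(2,3)R 4/4 ok
(2,4)R 3/3 ok
(3,1)R 3/3 ok
(3,2)R 4/4 ok
(3,3)R 3/4 ok
(3,4)R 3/4 ok
(3,5)R 2/2 ok
(4,1)R 2/2 ok
(4,2)R 2/3 unhappy
(4,3)B 1/3 unhappy
(4,4)B 1/3 unhappy
(4,5)R 1/2 unhappy
Unsatisfied: (1,1), (1,2), (2,1), (4,2), (4,3), (4,4), (4,5) — 7 in total.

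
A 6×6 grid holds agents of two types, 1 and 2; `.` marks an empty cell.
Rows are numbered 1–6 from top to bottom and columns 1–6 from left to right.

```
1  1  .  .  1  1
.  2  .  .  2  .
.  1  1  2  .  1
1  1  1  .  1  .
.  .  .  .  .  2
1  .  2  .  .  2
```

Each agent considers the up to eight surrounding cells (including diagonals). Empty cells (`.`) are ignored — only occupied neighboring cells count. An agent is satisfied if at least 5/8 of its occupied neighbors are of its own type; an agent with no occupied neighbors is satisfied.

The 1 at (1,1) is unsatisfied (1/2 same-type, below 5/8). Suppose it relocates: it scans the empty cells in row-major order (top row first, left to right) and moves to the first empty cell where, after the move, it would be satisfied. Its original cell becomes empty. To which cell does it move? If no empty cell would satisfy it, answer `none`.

(2,1)

Vacating (1,1). Empty cells in order:
  (1,3): 1/2 same-type → still unsatisfied.
  (1,4): 1/2 same-type → still unsatisfied.
  (2,1): 2/3 same-type → satisfied — stop here.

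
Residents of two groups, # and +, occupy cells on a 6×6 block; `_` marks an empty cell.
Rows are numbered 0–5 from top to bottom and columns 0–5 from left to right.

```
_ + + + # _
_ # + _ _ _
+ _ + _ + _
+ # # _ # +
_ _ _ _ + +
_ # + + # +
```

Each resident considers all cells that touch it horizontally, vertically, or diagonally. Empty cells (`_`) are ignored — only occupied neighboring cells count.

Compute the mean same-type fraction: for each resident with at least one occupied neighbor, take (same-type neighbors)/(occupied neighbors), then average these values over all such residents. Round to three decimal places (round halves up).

0.432

Row 0: (0,1)+ 2/3 · (0,2)+ 3/4 · (0,3)+ 2/3 · (0,4)# 0/1
Row 1: (1,1)# 0/5 · (1,2)+ 4/5
Row 2: (2,0)+ 1/3 · (2,2)+ 1/4 · (2,4)+ 1/2
Row 3: (3,0)+ 1/2 · (3,1)# 1/4 · (3,2)# 1/2 · (3,4)# 0/4 · (3,5)+ 3/4
Row 4: (4,4)+ 4/6 · (4,5)+ 3/5
Row 5: (5,1)# 0/1 · (5,2)+ 1/2 · (5,3)+ 2/3 · (5,4)# 0/4 · (5,5)+ 2/3
Sum over 21 residents: 2/3 + 3/4 + 2/3 + 0/1 + 0/5 + 4/5 + 1/3 + 1/4 + 1/2 + 1/2 + 1/4 + 1/2 + 0/4 + 3/4 + 4/6 + 3/5 + 0/1 + 1/2 + 2/3 + 0/4 + 2/3 = 136/15; mean = 136/15 ÷ 21 = 136/315 = 0.431746… → 0.432.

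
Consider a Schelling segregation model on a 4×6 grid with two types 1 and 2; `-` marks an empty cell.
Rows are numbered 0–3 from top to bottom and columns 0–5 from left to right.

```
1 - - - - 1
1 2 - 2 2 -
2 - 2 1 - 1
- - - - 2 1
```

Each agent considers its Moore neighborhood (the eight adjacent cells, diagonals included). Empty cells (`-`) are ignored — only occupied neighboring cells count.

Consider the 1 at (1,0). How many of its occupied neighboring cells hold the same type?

Occupied neighbors of (1,0): (0,0)=1, (1,1)=2, (2,0)=2.
Same type (1): 1 of 3.

1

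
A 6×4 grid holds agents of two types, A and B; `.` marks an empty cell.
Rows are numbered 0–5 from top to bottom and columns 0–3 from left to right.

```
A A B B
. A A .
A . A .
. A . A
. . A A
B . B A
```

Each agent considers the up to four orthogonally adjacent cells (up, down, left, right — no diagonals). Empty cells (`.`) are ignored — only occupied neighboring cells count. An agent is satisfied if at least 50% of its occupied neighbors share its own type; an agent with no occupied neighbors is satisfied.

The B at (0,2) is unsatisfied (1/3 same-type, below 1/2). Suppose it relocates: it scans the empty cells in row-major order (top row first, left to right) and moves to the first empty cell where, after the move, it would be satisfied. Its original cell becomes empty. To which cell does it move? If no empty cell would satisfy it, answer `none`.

(1,3)

Vacating (0,2). Empty cells in order:
  (1,0): 0/3 same-type → still unsatisfied.
  (1,3): 1/2 same-type → satisfied — stop here.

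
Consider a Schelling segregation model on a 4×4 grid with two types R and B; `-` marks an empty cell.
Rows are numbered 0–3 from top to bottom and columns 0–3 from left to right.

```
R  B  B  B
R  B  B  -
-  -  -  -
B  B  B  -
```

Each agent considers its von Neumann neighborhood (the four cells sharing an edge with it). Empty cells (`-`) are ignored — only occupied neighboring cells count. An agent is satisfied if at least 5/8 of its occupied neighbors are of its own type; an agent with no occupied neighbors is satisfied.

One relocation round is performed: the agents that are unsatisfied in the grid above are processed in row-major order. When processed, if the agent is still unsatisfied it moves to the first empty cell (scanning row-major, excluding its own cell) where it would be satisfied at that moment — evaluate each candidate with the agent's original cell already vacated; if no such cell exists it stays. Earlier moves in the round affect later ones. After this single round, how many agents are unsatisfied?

1

Initially unsatisfied (in order): (0,0), (1,0).
  (0,0) → (2,3).
  (1,0): no empty cell satisfies it; stays.
Resulting grid:
- B B B
R B B -
- - - R
B B B -
Unsatisfied now: (1,0).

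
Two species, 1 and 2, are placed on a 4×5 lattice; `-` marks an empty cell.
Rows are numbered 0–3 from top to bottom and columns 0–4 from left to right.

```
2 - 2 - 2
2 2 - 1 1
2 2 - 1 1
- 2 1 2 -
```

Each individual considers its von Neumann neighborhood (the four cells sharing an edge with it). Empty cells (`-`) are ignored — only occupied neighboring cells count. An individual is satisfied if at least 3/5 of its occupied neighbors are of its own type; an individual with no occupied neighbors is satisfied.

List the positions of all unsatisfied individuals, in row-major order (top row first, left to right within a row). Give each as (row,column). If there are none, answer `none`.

Row 0: (0,0)2 1/1 ✓ · (0,2)2 0/0 ✓ · (0,4)2 0/1 ✗
Row 1: (1,0)2 3/3 ✓ · (1,1)2 2/2 ✓ · (1,3)1 2/2 ✓ · (1,4)1 2/3 ✓
Row 2: (2,0)2 2/2 ✓ · (2,1)2 3/3 ✓ · (2,3)1 2/3 ✓ · (2,4)1 2/2 ✓
Row 3: (3,1)2 1/2 ✗ · (3,2)1 0/2 ✗ · (3,3)2 0/2 ✗

(0,4), (3,1), (3,2), (3,3)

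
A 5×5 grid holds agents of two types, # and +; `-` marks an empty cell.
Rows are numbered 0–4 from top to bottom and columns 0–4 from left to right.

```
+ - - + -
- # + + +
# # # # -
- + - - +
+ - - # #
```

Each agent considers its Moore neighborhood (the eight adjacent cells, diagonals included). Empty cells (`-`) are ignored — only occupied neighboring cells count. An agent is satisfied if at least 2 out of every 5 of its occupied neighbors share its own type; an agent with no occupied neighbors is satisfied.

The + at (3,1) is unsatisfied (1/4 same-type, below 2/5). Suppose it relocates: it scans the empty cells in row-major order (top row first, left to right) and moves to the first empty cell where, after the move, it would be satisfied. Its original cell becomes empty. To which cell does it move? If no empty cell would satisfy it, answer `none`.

Vacating (3,1). Empty cells in order:
  (0,1): 2/3 same-type → satisfied — stop here.

(0,1)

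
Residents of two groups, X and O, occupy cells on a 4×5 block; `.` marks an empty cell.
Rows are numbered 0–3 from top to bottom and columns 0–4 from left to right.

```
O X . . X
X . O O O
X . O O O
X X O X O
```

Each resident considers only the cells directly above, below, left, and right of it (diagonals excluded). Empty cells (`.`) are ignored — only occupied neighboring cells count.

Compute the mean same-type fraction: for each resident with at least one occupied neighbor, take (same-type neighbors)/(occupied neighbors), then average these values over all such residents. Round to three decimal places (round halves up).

0.578

(0,0)O 0/2
(0,1)X 0/1
(0,4)X 0/1
(1,0)X 1/2
(1,2)O 2/2
(1,3)O 3/3
(1,4)O 2/3
(2,0)X 2/2
(2,2)O 3/3
(2,3)O 3/4
(2,4)O 3/3
(3,0)X 2/2
(3,1)X 1/2
(3,2)O 1/3
(3,3)X 0/3
(3,4)O 1/2
Sum over 16 residents: 0/2 + 0/1 + 0/1 + 1/2 + 2/2 + 3/3 + 2/3 + 2/2 + 3/3 + 3/4 + 3/3 + 2/2 + 1/2 + 1/3 + 0/3 + 1/2 = 37/4; mean = 37/4 ÷ 16 = 37/64 = 0.578125 → 0.578.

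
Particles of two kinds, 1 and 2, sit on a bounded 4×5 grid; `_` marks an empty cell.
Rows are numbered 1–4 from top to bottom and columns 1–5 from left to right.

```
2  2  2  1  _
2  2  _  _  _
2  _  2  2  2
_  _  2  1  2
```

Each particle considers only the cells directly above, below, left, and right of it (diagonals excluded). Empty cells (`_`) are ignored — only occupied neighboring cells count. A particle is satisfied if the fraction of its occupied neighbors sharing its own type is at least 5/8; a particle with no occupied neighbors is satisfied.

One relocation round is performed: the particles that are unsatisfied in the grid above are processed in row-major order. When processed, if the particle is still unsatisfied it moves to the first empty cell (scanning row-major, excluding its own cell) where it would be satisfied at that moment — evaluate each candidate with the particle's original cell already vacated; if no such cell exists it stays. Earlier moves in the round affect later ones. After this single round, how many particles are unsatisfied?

1

Initially unsatisfied (in order): (1,3), (1,4), (4,3), (4,4), (4,5).
  (1,3) → (2,3).
  (1,4): now satisfied by earlier moves; stays.
  (4,3) → (1,3).
  (4,4) → (1,5).
  (4,5): now satisfied by earlier moves; stays.
Resulting grid:
2 2 2 1 1
2 2 2 _ _
2 _ 2 2 2
_ _ _ _ 2
Unsatisfied now: (1,4).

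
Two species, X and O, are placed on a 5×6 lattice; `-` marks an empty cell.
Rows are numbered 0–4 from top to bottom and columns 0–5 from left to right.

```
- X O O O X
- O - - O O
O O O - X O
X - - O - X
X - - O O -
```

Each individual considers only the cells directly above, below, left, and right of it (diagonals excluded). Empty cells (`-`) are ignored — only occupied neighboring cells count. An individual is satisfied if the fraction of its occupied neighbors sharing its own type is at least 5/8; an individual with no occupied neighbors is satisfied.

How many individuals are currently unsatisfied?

(0,1)X 0/2 ✗
(0,2)O 1/2 ✗
(0,3)O 2/2 ✓
(0,4)O 2/3 ✓
(0,5)X 0/2 ✗
(1,1)O 1/2 ✗
(1,4)O 2/3 ✓
(1,5)O 2/3 ✓
(2,0)O 1/2 ✗
(2,1)O 3/3 ✓
(2,2)O 1/1 ✓
(2,4)X 0/2 ✗
(2,5)O 1/3 ✗
(3,0)X 1/2 ✗
(3,3)O 1/1 ✓
(3,5)X 0/1 ✗
(4,0)X 1/1 ✓
(4,3)O 2/2 ✓
(4,4)O 1/1 ✓
Unsatisfied: (0,1), (0,2), (0,5), (1,1), (2,0), (2,4), (2,5), (3,0), (3,5) — 9 in total.

9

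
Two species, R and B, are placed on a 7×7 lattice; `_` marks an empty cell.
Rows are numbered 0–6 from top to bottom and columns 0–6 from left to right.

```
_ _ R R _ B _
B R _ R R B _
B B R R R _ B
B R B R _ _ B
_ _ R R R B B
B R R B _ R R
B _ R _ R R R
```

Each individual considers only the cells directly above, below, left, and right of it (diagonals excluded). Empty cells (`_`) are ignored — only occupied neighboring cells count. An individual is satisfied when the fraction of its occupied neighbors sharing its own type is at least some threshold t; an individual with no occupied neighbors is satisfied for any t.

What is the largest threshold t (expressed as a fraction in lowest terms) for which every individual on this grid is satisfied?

(0,2)R 1/1
(0,3)R 2/2
(0,5)B 1/1
(1,0)B 1/2
(1,1)R 0/2
(1,3)R 3/3
(1,4)R 2/3
(1,5)B 1/2
(2,0)B 3/3
(2,1)B 1/4
(2,2)R 1/3
(2,3)R 4/4
(2,4)R 2/2
(2,6)B 1/1
(3,0)B 1/2
(3,1)R 0/3
(3,2)B 0/4
(3,3)R 2/3
(3,6)B 2/2
(4,2)R 2/3
(4,3)R 3/4
(4,4)R 1/2
(4,5)B 1/3
(4,6)B 2/3
(5,0)B 1/2
(5,1)R 1/2
(5,2)R 3/4
(5,3)B 0/2
(5,5)R 2/3
(5,6)R 2/3
(6,0)B 1/1
(6,2)R 1/1
(6,4)R 1/1
(6,5)R 3/3
(6,6)R 2/2
The smallest same-type fraction is 0/2 at (1,1), which reduces to 0/1. Any threshold above that leaves this individual unsatisfied.

0/1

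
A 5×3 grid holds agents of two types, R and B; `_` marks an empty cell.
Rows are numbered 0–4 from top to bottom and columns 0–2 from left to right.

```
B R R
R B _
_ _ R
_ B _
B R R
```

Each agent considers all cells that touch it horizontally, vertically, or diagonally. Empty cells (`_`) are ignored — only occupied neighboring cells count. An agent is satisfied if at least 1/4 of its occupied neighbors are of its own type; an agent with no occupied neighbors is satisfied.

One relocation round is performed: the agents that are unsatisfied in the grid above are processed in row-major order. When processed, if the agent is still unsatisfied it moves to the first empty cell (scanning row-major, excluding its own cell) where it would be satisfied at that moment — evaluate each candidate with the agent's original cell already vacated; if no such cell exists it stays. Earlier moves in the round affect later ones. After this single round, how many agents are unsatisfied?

1

Initially unsatisfied (in order): (1,1), (2,2).
  (1,1) → (2,0).
  (2,2) → (1,1).
Resulting grid:
B R R
R R _
B _ _
_ B _
B R R
Unsatisfied now: (0,0).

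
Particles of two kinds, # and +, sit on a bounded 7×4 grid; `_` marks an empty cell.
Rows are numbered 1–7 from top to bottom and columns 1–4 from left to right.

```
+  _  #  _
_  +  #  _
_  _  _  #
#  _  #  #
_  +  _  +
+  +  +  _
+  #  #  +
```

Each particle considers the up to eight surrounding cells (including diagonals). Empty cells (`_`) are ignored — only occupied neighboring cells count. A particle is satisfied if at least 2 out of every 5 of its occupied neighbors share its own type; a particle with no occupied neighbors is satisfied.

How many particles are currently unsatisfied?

5

(1,1)+ 1/1 satisfied
(1,3)# 1/2 satisfied
(2,2)+ 1/3 not
(2,3)# 2/3 satisfied
(3,4)# 3/3 satisfied
(4,1)# 0/1 not
(4,3)# 2/4 satisfied
(4,4)# 2/3 satisfied
(5,2)+ 3/5 satisfied
(5,4)+ 1/3 not
(6,1)+ 3/4 satisfied
(6,2)+ 4/6 satisfied
(6,3)+ 4/6 satisfied
(7,1)+ 2/3 satisfied
(7,2)# 1/5 not
(7,3)# 1/4 not
(7,4)+ 1/2 satisfied
Unsatisfied: (2,2), (4,1), (5,4), (7,2), (7,3) — 5 in total.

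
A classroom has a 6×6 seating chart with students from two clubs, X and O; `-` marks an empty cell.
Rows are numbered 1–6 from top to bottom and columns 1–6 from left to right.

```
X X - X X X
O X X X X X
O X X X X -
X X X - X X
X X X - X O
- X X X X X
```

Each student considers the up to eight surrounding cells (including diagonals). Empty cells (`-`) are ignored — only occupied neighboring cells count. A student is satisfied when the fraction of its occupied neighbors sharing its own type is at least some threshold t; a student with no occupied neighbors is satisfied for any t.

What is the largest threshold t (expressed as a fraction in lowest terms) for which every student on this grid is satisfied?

0/1

Row 1: (1,1)X 2/3 · (1,2)X 3/4 · (1,4)X 4/4 · (1,5)X 5/5 · (1,6)X 3/3
Row 2: (2,1)O 1/5 · (2,2)X 5/7 · (2,3)X 7/7 · (2,4)X 7/7 · (2,5)X 7/7 · (2,6)X 4/4
Row 3: (3,1)O 1/5 · (3,2)X 6/8 · (3,3)X 7/7 · (3,4)X 7/7 · (3,5)X 6/6
Row 4: (4,1)X 4/5 · (4,2)X 7/8 · (4,3)X 6/6 · (4,5)X 4/5 · (4,6)X 3/4
Row 5: (5,1)X 4/4 · (5,2)X 7/7 · (5,3)X 6/6 · (5,5)X 5/6 · (5,6)O 0/5
Row 6: (6,2)X 4/4 · (6,3)X 4/4 · (6,4)X 4/4 · (6,5)X 3/4 · (6,6)X 2/3
The smallest same-type fraction is 0/5 at (5,6), which reduces to 0/1. Any threshold above that leaves this student unsatisfied.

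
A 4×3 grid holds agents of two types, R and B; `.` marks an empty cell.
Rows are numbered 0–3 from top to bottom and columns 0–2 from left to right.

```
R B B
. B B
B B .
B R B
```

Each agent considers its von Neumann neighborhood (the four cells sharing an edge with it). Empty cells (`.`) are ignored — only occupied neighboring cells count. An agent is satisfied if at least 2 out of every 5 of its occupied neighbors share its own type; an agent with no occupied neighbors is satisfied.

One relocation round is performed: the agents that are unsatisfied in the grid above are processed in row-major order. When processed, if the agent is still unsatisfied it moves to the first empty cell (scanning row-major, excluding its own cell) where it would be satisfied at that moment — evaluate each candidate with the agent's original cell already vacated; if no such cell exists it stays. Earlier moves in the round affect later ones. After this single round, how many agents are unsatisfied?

Initially unsatisfied (in order): (0,0), (3,1), (3,2).
  (0,0): no empty cell satisfies it; stays.
  (3,1): no empty cell satisfies it; stays.
  (3,2) → (1,0).
Resulting grid:
R B B
B B B
B B .
B R .
Unsatisfied now: (0,0), (3,1).

2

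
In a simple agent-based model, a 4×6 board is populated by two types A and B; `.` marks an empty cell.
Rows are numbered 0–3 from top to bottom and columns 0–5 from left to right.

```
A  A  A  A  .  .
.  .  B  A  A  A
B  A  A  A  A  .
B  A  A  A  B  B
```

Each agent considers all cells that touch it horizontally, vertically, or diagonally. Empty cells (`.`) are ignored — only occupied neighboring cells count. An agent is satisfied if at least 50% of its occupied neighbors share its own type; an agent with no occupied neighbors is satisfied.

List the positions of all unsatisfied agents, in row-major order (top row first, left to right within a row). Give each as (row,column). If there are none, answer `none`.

(1,2), (2,0), (3,0), (3,4)

(0,0)A 1/1 ok
(0,1)A 2/3 ok
(0,2)A 3/4 ok
(0,3)A 3/4 ok
(1,2)B 0/7 unhappy
(1,3)A 6/7 ok
(1,4)A 5/5 ok
(1,5)A 2/2 ok
(2,0)B 1/3 unhappy
(2,1)A 3/6 ok
(2,2)A 6/7 ok
(2,3)A 6/8 ok
(2,4)A 5/7 ok
(3,0)B 1/3 unhappy
(3,1)A 3/5 ok
(3,2)A 5/5 ok
(3,3)A 4/5 ok
(3,4)B 1/4 unhappy
(3,5)B 1/2 ok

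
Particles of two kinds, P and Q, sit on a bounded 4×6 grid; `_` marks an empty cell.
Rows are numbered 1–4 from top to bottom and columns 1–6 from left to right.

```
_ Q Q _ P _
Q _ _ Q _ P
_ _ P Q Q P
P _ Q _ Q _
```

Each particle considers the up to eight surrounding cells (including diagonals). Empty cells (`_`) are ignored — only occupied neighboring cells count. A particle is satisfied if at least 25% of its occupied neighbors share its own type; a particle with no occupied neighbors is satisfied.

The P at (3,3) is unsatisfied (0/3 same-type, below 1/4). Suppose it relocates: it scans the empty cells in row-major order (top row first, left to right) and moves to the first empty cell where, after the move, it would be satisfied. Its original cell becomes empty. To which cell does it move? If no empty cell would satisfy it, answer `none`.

Vacating (3,3). Empty cells in order:
  (1,1): 0/2 same-type → still unsatisfied.
  (1,4): 1/3 same-type → satisfied — stop here.

(1,4)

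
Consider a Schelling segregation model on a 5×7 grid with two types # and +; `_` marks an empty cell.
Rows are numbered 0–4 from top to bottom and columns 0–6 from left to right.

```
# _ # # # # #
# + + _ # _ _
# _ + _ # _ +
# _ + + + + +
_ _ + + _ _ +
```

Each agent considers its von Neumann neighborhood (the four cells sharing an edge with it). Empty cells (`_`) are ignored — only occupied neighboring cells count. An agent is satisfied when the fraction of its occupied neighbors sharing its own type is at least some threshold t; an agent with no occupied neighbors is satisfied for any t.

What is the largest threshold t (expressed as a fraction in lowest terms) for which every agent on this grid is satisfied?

1/2

Row 0: (0,0)# 1/1 · (0,2)# 1/2 · (0,3)# 2/2 · (0,4)# 3/3 · (0,5)# 2/2 · (0,6)# 1/1
Row 1: (1,0)# 2/3 · (1,1)+ 1/2 · (1,2)+ 2/3 · (1,4)# 2/2
Row 2: (2,0)# 2/2 · (2,2)+ 2/2 · (2,4)# 1/2 · (2,6)+ 1/1
Row 3: (3,0)# 1/1 · (3,2)+ 3/3 · (3,3)+ 3/3 · (3,4)+ 2/3 · (3,5)+ 2/2 · (3,6)+ 3/3
Row 4: (4,2)+ 2/2 · (4,3)+ 2/2 · (4,6)+ 1/1
The smallest same-type fraction is 1/2 at (0,2), which reduces to 1/2. Any threshold above that leaves this agent unsatisfied.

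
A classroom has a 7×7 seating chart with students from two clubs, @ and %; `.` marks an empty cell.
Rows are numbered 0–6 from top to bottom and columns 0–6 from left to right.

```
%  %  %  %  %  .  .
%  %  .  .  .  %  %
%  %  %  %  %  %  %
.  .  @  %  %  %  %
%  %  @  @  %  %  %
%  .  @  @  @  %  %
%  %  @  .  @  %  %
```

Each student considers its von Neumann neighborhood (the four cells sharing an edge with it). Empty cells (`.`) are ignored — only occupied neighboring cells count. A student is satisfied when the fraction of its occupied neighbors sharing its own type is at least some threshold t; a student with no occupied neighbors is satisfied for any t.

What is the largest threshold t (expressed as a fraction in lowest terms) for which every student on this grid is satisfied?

1/3

(0,0)% 2/2
(0,1)% 3/3
(0,2)% 2/2
(0,3)% 2/2
(0,4)% 1/1
(1,0)% 3/3
(1,1)% 3/3
(1,5)% 2/2
(1,6)% 2/2
(2,0)% 2/2
(2,1)% 3/3
(2,2)% 2/3
(2,3)% 3/3
(2,4)% 3/3
(2,5)% 4/4
(2,6)% 3/3
(3,2)@ 1/3
(3,3)% 2/4
(3,4)% 4/4
(3,5)% 4/4
(3,6)% 3/3
(4,0)% 2/2
(4,1)% 1/2
(4,2)@ 3/4
(4,3)@ 2/4
(4,4)% 2/4
(4,5)% 4/4
(4,6)% 3/3
(5,0)% 2/2
(5,2)@ 3/3
(5,3)@ 3/3
(5,4)@ 2/4
(5,5)% 3/4
(5,6)% 3/3
(6,0)% 2/2
(6,1)% 1/2
(6,2)@ 1/2
(6,4)@ 1/2
(6,5)% 2/3
(6,6)% 2/2
The smallest same-type fraction is 1/3 at (3,2), which reduces to 1/3. Any threshold above that leaves this student unsatisfied.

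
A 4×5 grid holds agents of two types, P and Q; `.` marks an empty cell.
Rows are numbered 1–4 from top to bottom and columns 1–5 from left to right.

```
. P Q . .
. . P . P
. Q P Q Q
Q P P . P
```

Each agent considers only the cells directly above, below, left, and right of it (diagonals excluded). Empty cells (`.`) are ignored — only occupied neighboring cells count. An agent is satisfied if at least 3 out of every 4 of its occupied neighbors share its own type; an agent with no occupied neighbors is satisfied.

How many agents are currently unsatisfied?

11

Row 1: (1,2)P 0/1 not · (1,3)Q 0/2 not
Row 2: (2,3)P 1/2 not · (2,5)P 0/1 not
Row 3: (3,2)Q 0/2 not · (3,3)P 2/4 not · (3,4)Q 1/2 not · (3,5)Q 1/3 not
Row 4: (4,1)Q 0/1 not · (4,2)P 1/3 not · (4,3)P 2/2 satisfied · (4,5)P 0/1 not
Unsatisfied: (1,2), (1,3), (2,3), (2,5), (3,2), (3,3), (3,4), (3,5), (4,1), (4,2), (4,5) — 11 in total.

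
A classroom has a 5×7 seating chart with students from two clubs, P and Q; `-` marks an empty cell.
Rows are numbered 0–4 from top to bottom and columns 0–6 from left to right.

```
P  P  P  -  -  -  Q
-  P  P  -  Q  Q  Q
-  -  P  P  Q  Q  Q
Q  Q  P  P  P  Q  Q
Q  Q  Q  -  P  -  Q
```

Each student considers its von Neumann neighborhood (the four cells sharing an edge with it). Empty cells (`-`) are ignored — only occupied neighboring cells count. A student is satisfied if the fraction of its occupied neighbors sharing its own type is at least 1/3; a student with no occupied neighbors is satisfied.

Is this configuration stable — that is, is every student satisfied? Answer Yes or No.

(0,0)P 1/1 ✓
(0,1)P 3/3 ✓
(0,2)P 2/2 ✓
(0,6)Q 1/1 ✓
(1,1)P 2/2 ✓
(1,2)P 3/3 ✓
(1,4)Q 2/2 ✓
(1,5)Q 3/3 ✓
(1,6)Q 3/3 ✓
(2,2)P 3/3 ✓
(2,3)P 2/3 ✓
(2,4)Q 2/4 ✓
(2,5)Q 4/4 ✓
(2,6)Q 3/3 ✓
(3,0)Q 2/2 ✓
(3,1)Q 2/3 ✓
(3,2)P 2/4 ✓
(3,3)P 3/3 ✓
(3,4)P 2/4 ✓
(3,5)Q 2/3 ✓
(3,6)Q 3/3 ✓
(4,0)Q 2/2 ✓
(4,1)Q 3/3 ✓
(4,2)Q 1/2 ✓
(4,4)P 1/1 ✓
(4,6)Q 1/1 ✓
All meet the threshold, so the configuration is stable.

Yes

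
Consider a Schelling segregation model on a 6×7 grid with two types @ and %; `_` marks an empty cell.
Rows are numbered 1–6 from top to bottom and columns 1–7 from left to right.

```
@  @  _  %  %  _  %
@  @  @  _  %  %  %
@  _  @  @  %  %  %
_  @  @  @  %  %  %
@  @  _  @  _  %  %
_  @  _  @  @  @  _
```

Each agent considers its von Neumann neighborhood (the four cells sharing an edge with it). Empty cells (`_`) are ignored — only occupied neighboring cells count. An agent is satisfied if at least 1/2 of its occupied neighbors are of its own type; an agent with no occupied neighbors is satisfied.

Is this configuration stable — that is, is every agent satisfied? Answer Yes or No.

Row 1: (1,1)@ 2/2 satisfied · (1,2)@ 2/2 satisfied · (1,4)% 1/1 satisfied · (1,5)% 2/2 satisfied · (1,7)% 1/1 satisfied
Row 2: (2,1)@ 3/3 satisfied · (2,2)@ 3/3 satisfied · (2,3)@ 2/2 satisfied · (2,5)% 3/3 satisfied · (2,6)% 3/3 satisfied · (2,7)% 3/3 satisfied
Row 3: (3,1)@ 1/1 satisfied · (3,3)@ 3/3 satisfied · (3,4)@ 2/3 satisfied · (3,5)% 3/4 satisfied · (3,6)% 4/4 satisfied · (3,7)% 3/3 satisfied
Row 4: (4,2)@ 2/2 satisfied · (4,3)@ 3/3 satisfied · (4,4)@ 3/4 satisfied · (4,5)% 2/3 satisfied · (4,6)% 4/4 satisfied · (4,7)% 3/3 satisfied
Row 5: (5,1)@ 1/1 satisfied · (5,2)@ 3/3 satisfied · (5,4)@ 2/2 satisfied · (5,6)% 2/3 satisfied · (5,7)% 2/2 satisfied
Row 6: (6,2)@ 1/1 satisfied · (6,4)@ 2/2 satisfied · (6,5)@ 2/2 satisfied · (6,6)@ 1/2 satisfied
All meet the threshold, so the configuration is stable.

Yes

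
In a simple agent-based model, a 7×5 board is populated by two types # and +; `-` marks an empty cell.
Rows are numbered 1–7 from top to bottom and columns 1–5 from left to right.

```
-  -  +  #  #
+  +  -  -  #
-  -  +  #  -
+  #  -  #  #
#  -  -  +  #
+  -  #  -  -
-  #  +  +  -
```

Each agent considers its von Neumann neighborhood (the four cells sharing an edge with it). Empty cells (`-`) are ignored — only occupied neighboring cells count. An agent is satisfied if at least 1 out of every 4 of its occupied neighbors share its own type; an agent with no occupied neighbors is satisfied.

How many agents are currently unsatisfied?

Row 1: (1,3)+ 0/1 ✗ · (1,4)# 1/2 ✓ · (1,5)# 2/2 ✓
Row 2: (2,1)+ 1/1 ✓ · (2,2)+ 1/1 ✓ · (2,5)# 1/1 ✓
Row 3: (3,3)+ 0/1 ✗ · (3,4)# 1/2 ✓
Row 4: (4,1)+ 0/2 ✗ · (4,2)# 0/1 ✗ · (4,4)# 2/3 ✓ · (4,5)# 2/2 ✓
Row 5: (5,1)# 0/2 ✗ · (5,4)+ 0/2 ✗ · (5,5)# 1/2 ✓
Row 6: (6,1)+ 0/1 ✗ · (6,3)# 0/1 ✗
Row 7: (7,2)# 0/1 ✗ · (7,3)+ 1/3 ✓ · (7,4)+ 1/1 ✓
Unsatisfied: (1,3), (3,3), (4,1), (4,2), (5,1), (5,4), (6,1), (6,3), (7,2) — 9 in total.

9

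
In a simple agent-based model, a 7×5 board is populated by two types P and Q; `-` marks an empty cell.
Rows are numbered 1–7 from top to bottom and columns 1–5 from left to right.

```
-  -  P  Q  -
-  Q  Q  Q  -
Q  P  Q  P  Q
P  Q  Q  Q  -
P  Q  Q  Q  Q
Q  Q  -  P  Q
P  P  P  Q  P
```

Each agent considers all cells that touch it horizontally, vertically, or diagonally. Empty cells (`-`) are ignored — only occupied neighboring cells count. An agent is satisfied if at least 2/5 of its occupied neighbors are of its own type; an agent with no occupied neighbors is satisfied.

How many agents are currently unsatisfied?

8

Row 1: (1,3)P 0/4 not · (1,4)Q 2/3 satisfied
Row 2: (2,2)Q 3/5 satisfied · (2,3)Q 4/7 satisfied · (2,4)Q 4/6 satisfied
Row 3: (3,1)Q 2/4 satisfied · (3,2)P 1/7 not · (3,3)Q 6/8 satisfied · (3,4)P 0/6 not · (3,5)Q 2/3 satisfied
Row 4: (4,1)P 2/5 satisfied · (4,2)Q 5/8 satisfied · (4,3)Q 6/8 satisfied · (4,4)Q 6/7 satisfied
Row 5: (5,1)P 1/5 not · (5,2)Q 5/7 satisfied · (5,3)Q 6/7 satisfied · (5,4)Q 5/6 satisfied · (5,5)Q 3/4 satisfied
Row 6: (6,1)Q 2/5 satisfied · (6,2)Q 3/7 satisfied · (6,4)P 2/7 not · (6,5)Q 3/5 satisfied
Row 7: (7,1)P 1/3 not · (7,2)P 2/4 satisfied · (7,3)P 2/4 satisfied · (7,4)Q 1/4 not · (7,5)P 1/3 not
Unsatisfied: (1,3), (3,2), (3,4), (5,1), (6,4), (7,1), (7,4), (7,5) — 8 in total.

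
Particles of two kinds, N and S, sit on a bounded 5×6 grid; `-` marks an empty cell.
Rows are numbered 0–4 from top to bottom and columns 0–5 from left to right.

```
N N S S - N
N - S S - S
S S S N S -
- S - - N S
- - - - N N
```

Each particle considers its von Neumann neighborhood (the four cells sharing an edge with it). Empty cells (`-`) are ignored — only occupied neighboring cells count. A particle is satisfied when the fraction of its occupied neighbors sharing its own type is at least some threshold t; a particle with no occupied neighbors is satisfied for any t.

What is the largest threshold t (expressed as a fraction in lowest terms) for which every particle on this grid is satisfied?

0/1

(0,0)N 2/2
(0,1)N 1/2
(0,2)S 2/3
(0,3)S 2/2
(0,5)N 0/1
(1,0)N 1/2
(1,2)S 3/3
(1,3)S 2/3
(1,5)S 0/1
(2,0)S 1/2
(2,1)S 3/3
(2,2)S 2/3
(2,3)N 0/3
(2,4)S 0/2
(3,1)S 1/1
(3,4)N 1/3
(3,5)S 0/2
(4,4)N 2/2
(4,5)N 1/2
The smallest same-type fraction is 0/1 at (0,5), which reduces to 0/1. Any threshold above that leaves this particle unsatisfied.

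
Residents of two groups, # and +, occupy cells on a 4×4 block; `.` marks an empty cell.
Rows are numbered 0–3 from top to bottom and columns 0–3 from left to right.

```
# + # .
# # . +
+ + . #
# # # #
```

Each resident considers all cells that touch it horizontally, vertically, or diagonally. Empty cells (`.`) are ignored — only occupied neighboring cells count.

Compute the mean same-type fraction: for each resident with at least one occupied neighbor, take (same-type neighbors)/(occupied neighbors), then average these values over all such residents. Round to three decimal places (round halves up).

(0,0)# 2/3
(0,1)+ 0/4
(0,2)# 1/3
(1,0)# 2/5
(1,1)# 3/6
(1,3)+ 0/2
(2,0)+ 1/5
(2,1)+ 1/6
(2,3)# 2/3
(3,0)# 1/3
(3,1)# 2/4
(3,2)# 3/4
(3,3)# 2/2
Sum over 13 residents: 2/3 + 0/4 + 1/3 + 2/5 + 3/6 + 0/2 + 1/5 + 1/6 + 2/3 + 1/3 + 2/4 + 3/4 + 2/2 = 331/60; mean = 331/60 ÷ 13 = 331/780 = 0.424358… → 0.424.

0.424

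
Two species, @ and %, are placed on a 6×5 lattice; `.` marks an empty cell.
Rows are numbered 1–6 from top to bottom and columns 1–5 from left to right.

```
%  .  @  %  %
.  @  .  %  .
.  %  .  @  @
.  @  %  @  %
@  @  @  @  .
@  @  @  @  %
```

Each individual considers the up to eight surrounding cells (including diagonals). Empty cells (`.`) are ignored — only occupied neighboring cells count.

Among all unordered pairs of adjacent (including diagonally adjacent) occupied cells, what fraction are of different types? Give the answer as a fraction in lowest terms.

Scan each occupied cell's neighbors to the right and below (and the two forward diagonals) so each pair is counted once.
From row 1: 3 unlike of 7 pairs (running 3/7).
From row 2: 3 unlike of 3 pairs (running 6/10).
From row 3: 4 unlike of 8 pairs (running 10/18).
From row 4: 7 unlike of 12 pairs (running 17/30).
From row 5: 1 unlike of 14 pairs (running 18/44).
From row 6: 1 unlike of 4 pairs (running 19/48).
Total adjacent occupied pairs: 48; unlike-type pairs: 19.
19/48 is already in lowest terms.

19/48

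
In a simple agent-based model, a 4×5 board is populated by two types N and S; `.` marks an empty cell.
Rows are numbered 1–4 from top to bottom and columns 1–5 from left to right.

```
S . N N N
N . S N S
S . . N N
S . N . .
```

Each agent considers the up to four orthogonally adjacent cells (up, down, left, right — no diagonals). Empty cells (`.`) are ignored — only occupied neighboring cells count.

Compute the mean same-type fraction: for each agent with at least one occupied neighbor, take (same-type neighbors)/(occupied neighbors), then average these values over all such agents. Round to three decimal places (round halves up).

(1,1)S 0/1
(1,3)N 1/2
(1,4)N 3/3
(1,5)N 1/2
(2,1)N 0/2
(2,3)S 0/2
(2,4)N 2/4
(2,5)S 0/3
(3,1)S 1/2
(3,4)N 2/2
(3,5)N 1/2
(4,1)S 1/1
(4,3)N — no occupied neighbors
Sum over 12 agents: 0/1 + 1/2 + 3/3 + 1/2 + 0/2 + 0/2 + 2/4 + 0/3 + 1/2 + 2/2 + 1/2 + 1/1 = 11/2; mean = 11/2 ÷ 12 = 11/24 = 0.458333… → 0.458.

0.458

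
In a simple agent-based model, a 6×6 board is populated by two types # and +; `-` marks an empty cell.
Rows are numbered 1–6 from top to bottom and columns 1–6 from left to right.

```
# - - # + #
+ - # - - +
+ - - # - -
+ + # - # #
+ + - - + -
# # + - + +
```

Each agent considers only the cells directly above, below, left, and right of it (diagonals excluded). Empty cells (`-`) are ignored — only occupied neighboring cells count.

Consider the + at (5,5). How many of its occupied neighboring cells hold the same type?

Occupied neighbors of (5,5): (4,5)=#, (6,5)=+.
Same type (+): 1 of 2.

1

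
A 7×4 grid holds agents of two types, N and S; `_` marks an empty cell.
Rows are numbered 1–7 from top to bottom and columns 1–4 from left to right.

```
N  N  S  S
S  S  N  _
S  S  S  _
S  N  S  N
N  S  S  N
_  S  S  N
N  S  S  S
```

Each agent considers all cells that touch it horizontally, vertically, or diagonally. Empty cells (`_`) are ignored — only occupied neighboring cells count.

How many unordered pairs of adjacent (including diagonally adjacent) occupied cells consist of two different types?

32

Scan each occupied cell's neighbors to the right and below (and the two forward diagonals) so each pair is counted once.
From row 1: 7 unlike of 11 pairs (running 7/11).
From row 2: 3 unlike of 9 pairs (running 10/20).
From row 3: 4 unlike of 10 pairs (running 14/30).
From row 4: 8 unlike of 13 pairs (running 22/43).
From row 5: 5 unlike of 11 pairs (running 27/54).
From row 6: 4 unlike of 10 pairs (running 31/64).
From row 7: 1 unlike of 3 pairs (running 32/67).
Total adjacent occupied pairs: 67; unlike-type pairs: 32.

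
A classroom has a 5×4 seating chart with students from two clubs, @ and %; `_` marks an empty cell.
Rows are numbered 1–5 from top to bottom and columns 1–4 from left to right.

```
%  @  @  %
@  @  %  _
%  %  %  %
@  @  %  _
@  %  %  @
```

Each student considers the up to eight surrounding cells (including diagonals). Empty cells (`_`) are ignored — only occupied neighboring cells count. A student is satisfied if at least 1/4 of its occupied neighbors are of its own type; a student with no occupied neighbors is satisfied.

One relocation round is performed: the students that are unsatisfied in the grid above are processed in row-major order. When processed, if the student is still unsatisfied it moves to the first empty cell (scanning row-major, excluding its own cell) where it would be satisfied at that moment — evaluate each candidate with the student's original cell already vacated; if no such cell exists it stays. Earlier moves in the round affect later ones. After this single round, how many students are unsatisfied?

0

Initially unsatisfied (in order): (1,1), (3,1), (5,4).
  (1,1) → (2,4).
  (3,1) → (4,4).
  (5,4) → (1,1).
Resulting grid:
@ @ @ %
@ @ % %
_ % % %
@ @ % %
@ % % _
All satisfied now.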